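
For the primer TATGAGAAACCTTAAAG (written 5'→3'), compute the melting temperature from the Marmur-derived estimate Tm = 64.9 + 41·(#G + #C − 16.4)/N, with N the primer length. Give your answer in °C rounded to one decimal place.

Base counts: A=8, T=4, G=3, C=2; G+C = 5, N = 17.
Tm = 64.9 + 41·(5 − 16.4)/17 = 64.9 + -467.40/17 = 37.4°C.

37.4°C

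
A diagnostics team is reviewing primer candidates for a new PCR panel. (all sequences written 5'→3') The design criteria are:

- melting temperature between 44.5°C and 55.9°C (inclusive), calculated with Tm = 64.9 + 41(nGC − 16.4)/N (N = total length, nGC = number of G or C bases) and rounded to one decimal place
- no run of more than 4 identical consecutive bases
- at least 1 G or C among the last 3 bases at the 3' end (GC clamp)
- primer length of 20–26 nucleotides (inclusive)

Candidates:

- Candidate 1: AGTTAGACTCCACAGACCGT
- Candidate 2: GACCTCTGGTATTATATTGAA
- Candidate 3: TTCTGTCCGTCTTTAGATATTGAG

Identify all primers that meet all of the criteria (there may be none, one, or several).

Candidate 1, Candidate 2 and Candidate 3.

Candidate 1 (20 nt, A=6 T=4 G=4 C=6): Tm = 64.9 + 41·(10 − 16.4)/20 = 51.8°C ✓; longest run = 2 ✓; 3' end CGT has 2 G/C ✓; length 20 ✓ — passes.
Candidate 2 (21 nt, A=6 T=8 G=4 C=3): Tm = 64.9 + 41·(7 − 16.4)/21 = 46.5°C ✓; longest run = 2 ✓; 3' end GAA has 1 G/C ✓; length 21 ✓ — passes.
Candidate 3 (24 nt, A=4 T=11 G=5 C=4): Tm = 64.9 + 41·(9 − 16.4)/24 = 52.3°C ✓; longest run = 3 ✓; 3' end GAG has 2 G/C ✓; length 24 ✓ — passes.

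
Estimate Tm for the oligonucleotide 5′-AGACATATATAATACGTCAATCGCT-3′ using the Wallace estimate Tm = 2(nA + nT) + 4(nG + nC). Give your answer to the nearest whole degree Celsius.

Base counts: A=10, T=7, G=3, C=5 (length 25).
Tm = 2·(10+7) + 4·(3+5) = 2·17 + 4·8 = 34 + 32 = 66°C.

66°C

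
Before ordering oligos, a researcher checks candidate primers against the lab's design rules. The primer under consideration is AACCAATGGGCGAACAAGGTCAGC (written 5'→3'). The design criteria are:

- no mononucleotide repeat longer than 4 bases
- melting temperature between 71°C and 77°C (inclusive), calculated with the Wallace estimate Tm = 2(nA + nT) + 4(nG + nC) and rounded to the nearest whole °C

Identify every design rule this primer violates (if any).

Meets all criteria.

Base counts: A=9, T=2, G=7, C=6 (length 24).
homopolymer run: longest run = 3 ✓
Tm: Tm = 2·11 + 4·13 = 74°C ✓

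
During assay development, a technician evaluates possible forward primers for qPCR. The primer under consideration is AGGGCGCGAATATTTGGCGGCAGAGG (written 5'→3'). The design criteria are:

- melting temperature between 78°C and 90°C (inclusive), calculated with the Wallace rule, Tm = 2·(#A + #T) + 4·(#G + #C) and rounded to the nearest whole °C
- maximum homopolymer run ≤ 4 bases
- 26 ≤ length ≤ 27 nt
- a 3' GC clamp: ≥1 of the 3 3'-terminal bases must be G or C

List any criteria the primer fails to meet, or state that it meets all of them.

Base counts: A=6, T=4, G=12, C=4 (length 26).
Tm: Tm = 2·10 + 4·16 = 84°C ✓
homopolymer run: longest run = 3 ✓
length: length 26 ✓
GC clamp: 3' end AGG has 2 G/C ✓

Meets all criteria.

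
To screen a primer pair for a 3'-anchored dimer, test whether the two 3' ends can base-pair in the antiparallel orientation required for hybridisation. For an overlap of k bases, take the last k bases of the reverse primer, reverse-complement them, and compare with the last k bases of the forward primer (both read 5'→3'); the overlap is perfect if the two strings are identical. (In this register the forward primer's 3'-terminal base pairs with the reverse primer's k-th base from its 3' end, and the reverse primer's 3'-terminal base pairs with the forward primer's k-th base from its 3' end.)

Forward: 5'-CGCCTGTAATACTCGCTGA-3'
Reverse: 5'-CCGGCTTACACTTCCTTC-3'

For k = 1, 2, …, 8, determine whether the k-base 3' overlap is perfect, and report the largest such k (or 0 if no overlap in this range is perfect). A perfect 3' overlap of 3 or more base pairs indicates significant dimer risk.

Last 8 bases (5'→3') — forward …CTCGCTGA, reverse …CTTCCTTC.
Reverse complement of the reverse primer's last 8 bases: GAAGGAAG; its first k bases are the reverse complement of the reverse primer's last k bases, so a perfect k-base overlap needs the forward primer's last k bases to equal them.
Comparing (forward last k vs required): k=1: A vs G ✗; k=2: GA vs GA ✓; k=3: TGA vs GAA ✗; k=4: CTGA vs GAAG ✗; k=5: GCTGA vs GAAGG ✗; k=6: CGCTGA vs GAAGGA ✗; k=7: TCGCTGA vs GAAGGAA ✗; k=8: CTCGCTGA vs GAAGGAAG ✗.
Only k = 2 is perfect, so the longest perfect 3' overlap is 2.

Longest perfect overlap: 2 complementary base pairs; below the dimer-risk threshold (threshold 3).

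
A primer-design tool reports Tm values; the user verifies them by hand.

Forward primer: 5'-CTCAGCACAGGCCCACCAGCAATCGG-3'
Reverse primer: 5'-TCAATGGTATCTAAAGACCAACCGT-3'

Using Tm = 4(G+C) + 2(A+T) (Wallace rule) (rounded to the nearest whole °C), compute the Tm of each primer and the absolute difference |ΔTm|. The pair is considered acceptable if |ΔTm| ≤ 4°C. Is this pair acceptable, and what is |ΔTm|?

Forward: A=7 T=2 G=6 C=11 → Tm = 2·9 + 4·17 = 86°C.
Reverse: A=9 T=6 G=4 C=6 → Tm = 2·15 + 4·10 = 70°C.
|ΔTm| = |86 − 70| = 16°C, > 4°C.

|ΔTm| = 16°C; the pair is not acceptable.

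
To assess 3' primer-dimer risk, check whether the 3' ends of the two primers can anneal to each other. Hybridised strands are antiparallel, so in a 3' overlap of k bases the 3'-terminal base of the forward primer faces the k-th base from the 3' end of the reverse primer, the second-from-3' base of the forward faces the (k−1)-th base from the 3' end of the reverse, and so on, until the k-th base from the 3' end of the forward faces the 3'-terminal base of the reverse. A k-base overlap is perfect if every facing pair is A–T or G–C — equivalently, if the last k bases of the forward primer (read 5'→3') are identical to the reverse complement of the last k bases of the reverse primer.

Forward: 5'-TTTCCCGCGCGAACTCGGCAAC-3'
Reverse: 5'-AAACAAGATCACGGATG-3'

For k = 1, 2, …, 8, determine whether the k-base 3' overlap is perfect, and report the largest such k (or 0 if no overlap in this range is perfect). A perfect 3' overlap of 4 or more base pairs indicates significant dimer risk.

Last 8 bases (5'→3') — forward …TCGGCAAC, reverse …CACGGATG.
Reverse complement of the reverse primer's last 8 bases: CATCCGTG; its first k bases are the reverse complement of the reverse primer's last k bases, so a perfect k-base overlap needs the forward primer's last k bases to equal them.
Comparing (forward last k vs required): k=1: C vs C ✓; k=2: AC vs CA ✗; k=3: AAC vs CAT ✗; k=4: CAAC vs CATC ✗; k=5: GCAAC vs CATCC ✗; k=6: GGCAAC vs CATCCG ✗; k=7: CGGCAAC vs CATCCGT ✗; k=8: TCGGCAAC vs CATCCGTG ✗.
Only k = 1 is perfect, so the longest perfect 3' overlap is 1.

Longest perfect overlap: 1 complementary base pair; below the dimer-risk threshold (threshold 4).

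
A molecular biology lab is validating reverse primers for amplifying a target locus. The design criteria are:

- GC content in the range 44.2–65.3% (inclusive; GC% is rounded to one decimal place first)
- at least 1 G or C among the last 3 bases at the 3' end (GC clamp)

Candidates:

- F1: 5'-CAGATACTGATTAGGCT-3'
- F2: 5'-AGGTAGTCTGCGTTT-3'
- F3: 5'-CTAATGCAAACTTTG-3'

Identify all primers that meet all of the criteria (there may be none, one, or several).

F1 (17 nt, A=5 T=5 G=4 C=3): GC 7/17 = 41.2%, outside 44.2–65.3% ✗; 3' end GCT has 2 G/C ✓ — fails.
F2 (15 nt, A=2 T=6 G=5 C=2): GC 7/15 = 46.7% ✓; 3' end TTT has 0 G/C, need ≥1 ✗ — fails.
F3 (15 nt, A=5 T=5 G=2 C=3): GC 5/15 = 33.3%, outside 44.2–65.3% ✗; 3' end TTG has 1 G/C ✓ — fails.

None of the candidates satisfy all criteria.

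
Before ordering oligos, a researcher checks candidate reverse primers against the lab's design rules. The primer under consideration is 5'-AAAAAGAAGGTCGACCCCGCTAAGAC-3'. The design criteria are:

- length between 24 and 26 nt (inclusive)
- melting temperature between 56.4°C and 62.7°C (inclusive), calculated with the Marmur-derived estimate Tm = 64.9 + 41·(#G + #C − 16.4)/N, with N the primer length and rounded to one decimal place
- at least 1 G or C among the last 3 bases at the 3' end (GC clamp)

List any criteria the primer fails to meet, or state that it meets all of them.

Meets all criteria.

Base counts: A=11, T=2, G=6, C=7 (length 26).
length: length 26 ✓
Tm: Tm = 64.9 + 41·(13 − 16.4)/26 = 59.5°C ✓
GC clamp: 3' end GAC has 2 G/C ✓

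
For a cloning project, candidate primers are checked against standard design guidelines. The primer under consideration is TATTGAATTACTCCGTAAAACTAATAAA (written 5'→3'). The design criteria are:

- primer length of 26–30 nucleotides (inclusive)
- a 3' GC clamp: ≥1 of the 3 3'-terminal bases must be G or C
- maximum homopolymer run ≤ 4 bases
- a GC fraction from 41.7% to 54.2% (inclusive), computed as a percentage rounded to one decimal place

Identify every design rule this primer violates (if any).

Fails: GC clamp, GC content.

Base counts: A=13, T=9, G=2, C=4 (length 28).
length: length 28 ✓
GC clamp: 3' end AAA has 0 G/C, need ≥1 ✗
homopolymer run: longest run = 4 ✓
GC content: GC 6/28 = 21.4%, outside 41.7–54.2% ✗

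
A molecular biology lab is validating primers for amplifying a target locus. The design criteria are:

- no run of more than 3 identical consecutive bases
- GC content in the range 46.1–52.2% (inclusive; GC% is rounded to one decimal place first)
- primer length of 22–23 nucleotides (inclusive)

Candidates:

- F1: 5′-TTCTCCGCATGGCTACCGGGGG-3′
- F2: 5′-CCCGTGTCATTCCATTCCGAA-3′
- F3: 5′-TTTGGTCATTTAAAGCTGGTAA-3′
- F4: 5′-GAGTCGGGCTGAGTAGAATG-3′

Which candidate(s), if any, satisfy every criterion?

F1 (22 nt, A=2 T=5 G=8 C=7): longest run = 5, exceeds 3 ✗; GC 15/22 = 68.2%, outside 46.1–52.2% ✗; length 22 ✓ — fails.
F2 (21 nt, A=4 T=6 G=3 C=8): longest run = 3 ✓; GC 11/21 = 52.4%, outside 46.1–52.2% ✗; length 21, outside 22–23 ✗ — fails.
F3 (22 nt, A=6 T=9 G=5 C=2): longest run = 3 ✓; GC 7/22 = 31.8%, outside 46.1–52.2% ✗; length 22 ✓ — fails.
F4 (20 nt, A=5 T=4 G=9 C=2): longest run = 3 ✓; GC 11/20 = 55.0%, outside 46.1–52.2% ✗; length 20, outside 22–23 ✗ — fails.

None of the candidates satisfy all criteria.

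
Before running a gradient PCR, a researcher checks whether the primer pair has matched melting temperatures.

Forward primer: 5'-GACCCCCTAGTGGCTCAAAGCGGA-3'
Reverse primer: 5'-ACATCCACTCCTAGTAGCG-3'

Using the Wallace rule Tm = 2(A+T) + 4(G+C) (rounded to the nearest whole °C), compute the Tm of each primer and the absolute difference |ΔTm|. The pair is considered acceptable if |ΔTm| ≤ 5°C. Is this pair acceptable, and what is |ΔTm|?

|ΔTm| = 20°C; the pair is not acceptable.

Forward: A=6 T=3 G=7 C=8 → Tm = 2·9 + 4·15 = 78°C.
Reverse: A=5 T=4 G=3 C=7 → Tm = 2·9 + 4·10 = 58°C.
|ΔTm| = |78 − 58| = 20°C, > 5°C.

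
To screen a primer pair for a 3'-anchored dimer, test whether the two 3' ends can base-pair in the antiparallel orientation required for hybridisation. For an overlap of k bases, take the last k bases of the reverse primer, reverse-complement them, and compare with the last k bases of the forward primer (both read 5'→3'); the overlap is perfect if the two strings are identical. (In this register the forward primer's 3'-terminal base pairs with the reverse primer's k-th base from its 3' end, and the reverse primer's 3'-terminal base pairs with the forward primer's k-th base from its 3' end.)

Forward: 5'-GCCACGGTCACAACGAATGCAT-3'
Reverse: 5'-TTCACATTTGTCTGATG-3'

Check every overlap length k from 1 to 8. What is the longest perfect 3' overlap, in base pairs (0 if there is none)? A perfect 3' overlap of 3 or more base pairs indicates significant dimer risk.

Longest perfect overlap: 3 complementary base pairs; significant dimer risk (threshold 3).

Last 8 bases (5'→3') — forward …GAATGCAT, reverse …GTCTGATG.
Reverse complement of the reverse primer's last 8 bases: CATCAGAC; its first k bases are the reverse complement of the reverse primer's last k bases, so a perfect k-base overlap needs the forward primer's last k bases to equal them.
Comparing (forward last k vs required): k=1: T vs C ✗; k=2: AT vs CA ✗; k=3: CAT vs CAT ✓; k=4: GCAT vs CATC ✗; k=5: TGCAT vs CATCA ✗; k=6: ATGCAT vs CATCAG ✗; k=7: AATGCAT vs CATCAGA ✗; k=8: GAATGCAT vs CATCAGAC ✗.
Only k = 3 is perfect, so the longest perfect 3' overlap is 3.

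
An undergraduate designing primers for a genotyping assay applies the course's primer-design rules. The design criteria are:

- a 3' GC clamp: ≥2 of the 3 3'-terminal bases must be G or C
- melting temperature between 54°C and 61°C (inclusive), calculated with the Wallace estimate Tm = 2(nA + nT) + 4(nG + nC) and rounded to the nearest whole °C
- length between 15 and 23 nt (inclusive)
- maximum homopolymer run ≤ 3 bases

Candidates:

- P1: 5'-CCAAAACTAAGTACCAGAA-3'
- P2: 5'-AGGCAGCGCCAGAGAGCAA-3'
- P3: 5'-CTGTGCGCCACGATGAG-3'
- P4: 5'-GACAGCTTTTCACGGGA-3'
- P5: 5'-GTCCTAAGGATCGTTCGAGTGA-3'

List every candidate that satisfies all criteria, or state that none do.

P3 only.

P1 (19 nt, A=10 T=2 G=2 C=5): 3' end GAA has 1 G/C, need ≥2 ✗; Tm = 2·12 + 4·7 = 52°C, outside 54–61°C ✗; length 19 ✓; longest run = 4, exceeds 3 ✗ — fails.
P2 (19 nt, A=7 T=0 G=7 C=5): 3' end CAA has 1 G/C, need ≥2 ✗; Tm = 2·7 + 4·12 = 62°C, outside 54–61°C ✗; length 19 ✓; longest run = 2 ✓ — fails.
P3 (17 nt, A=3 T=3 G=6 C=5): 3' end GAG has 2 G/C ✓; Tm = 2·6 + 4·11 = 56°C ✓; length 17 ✓; longest run = 2 ✓ — passes.
P4 (17 nt, A=4 T=4 G=5 C=4): 3' end GGA has 2 G/C ✓; Tm = 2·8 + 4·9 = 52°C, outside 54–61°C ✗; length 17 ✓; longest run = 4, exceeds 3 ✗ — fails.
P5 (22 nt, A=5 T=6 G=7 C=4): 3' end TGA has 1 G/C, need ≥2 ✗; Tm = 2·11 + 4·11 = 66°C, outside 54–61°C ✗; length 22 ✓; longest run = 2 ✓ — fails.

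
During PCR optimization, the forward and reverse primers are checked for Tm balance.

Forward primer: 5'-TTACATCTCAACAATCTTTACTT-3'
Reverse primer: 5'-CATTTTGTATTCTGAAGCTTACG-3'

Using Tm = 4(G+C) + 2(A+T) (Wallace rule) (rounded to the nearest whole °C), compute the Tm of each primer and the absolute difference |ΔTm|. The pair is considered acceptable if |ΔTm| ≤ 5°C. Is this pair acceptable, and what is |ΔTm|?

|ΔTm| = 4°C; the pair is acceptable.

Forward: A=7 T=10 G=0 C=6 → Tm = 2·17 + 4·6 = 58°C.
Reverse: A=5 T=10 G=4 C=4 → Tm = 2·15 + 4·8 = 62°C.
|ΔTm| = |58 − 62| = 4°C, ≤ 5°C.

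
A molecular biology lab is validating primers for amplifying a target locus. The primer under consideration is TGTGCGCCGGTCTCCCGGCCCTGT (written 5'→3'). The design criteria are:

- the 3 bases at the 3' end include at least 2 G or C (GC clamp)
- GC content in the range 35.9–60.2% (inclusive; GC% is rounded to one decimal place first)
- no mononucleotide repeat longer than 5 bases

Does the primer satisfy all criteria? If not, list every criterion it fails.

Base counts: A=0, T=6, G=8, C=10 (length 24).
GC clamp: 3' end TGT has 1 G/C, need ≥2 ✗
GC content: GC 18/24 = 75.0%, outside 35.9–60.2% ✗
homopolymer run: longest run = 3 ✓

Fails: GC clamp, GC content.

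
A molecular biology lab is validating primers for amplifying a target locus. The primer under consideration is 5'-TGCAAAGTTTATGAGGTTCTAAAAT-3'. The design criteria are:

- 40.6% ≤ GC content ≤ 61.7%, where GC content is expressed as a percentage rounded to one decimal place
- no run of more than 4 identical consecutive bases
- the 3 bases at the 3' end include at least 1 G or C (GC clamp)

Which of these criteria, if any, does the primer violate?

Fails: GC content, GC clamp.

Base counts: A=9, T=9, G=5, C=2 (length 25).
GC content: GC 7/25 = 28.0%, outside 40.6–61.7% ✗
homopolymer run: longest run = 4 ✓
GC clamp: 3' end AAT has 0 G/C, need ≥1 ✗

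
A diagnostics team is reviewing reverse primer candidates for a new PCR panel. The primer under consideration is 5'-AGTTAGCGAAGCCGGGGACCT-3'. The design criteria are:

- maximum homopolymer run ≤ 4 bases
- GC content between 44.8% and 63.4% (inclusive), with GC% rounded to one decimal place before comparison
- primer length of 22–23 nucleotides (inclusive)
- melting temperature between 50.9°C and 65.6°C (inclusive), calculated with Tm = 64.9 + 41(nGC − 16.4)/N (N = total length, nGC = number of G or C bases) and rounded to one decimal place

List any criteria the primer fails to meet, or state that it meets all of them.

Fails: length.

Base counts: A=5, T=3, G=8, C=5 (length 21).
homopolymer run: longest run = 4 ✓
GC content: GC 13/21 = 61.9% ✓
length: length 21, outside 22–23 ✗
Tm: Tm = 64.9 + 41·(13 − 16.4)/21 = 58.3°C ✓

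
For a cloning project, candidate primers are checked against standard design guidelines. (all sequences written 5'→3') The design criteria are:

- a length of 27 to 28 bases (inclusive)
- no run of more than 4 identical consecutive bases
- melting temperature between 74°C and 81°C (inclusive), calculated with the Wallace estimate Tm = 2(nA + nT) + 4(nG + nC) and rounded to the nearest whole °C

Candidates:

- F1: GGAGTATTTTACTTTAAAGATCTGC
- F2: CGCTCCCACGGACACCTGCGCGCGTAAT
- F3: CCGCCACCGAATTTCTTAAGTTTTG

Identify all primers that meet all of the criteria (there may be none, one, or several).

None of the candidates satisfy all criteria.

F1 (25 nt, A=7 T=10 G=5 C=3): length 25, outside 27–28 ✗; longest run = 4 ✓; Tm = 2·17 + 4·8 = 66°C, outside 74–81°C ✗ — fails.
F2 (28 nt, A=5 T=4 G=7 C=12): length 28 ✓; longest run = 3 ✓; Tm = 2·9 + 4·19 = 94°C, outside 74–81°C ✗ — fails.
F3 (25 nt, A=5 T=9 G=4 C=7): length 25, outside 27–28 ✗; longest run = 4 ✓; Tm = 2·14 + 4·11 = 72°C, outside 74–81°C ✗ — fails.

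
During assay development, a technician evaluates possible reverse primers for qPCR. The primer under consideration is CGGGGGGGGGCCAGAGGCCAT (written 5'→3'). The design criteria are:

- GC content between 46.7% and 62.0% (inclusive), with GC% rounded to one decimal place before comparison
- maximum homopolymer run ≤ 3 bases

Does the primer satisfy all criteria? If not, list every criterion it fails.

Base counts: A=3, T=1, G=12, C=5 (length 21).
GC content: GC 17/21 = 81.0%, outside 46.7–62.0% ✗
homopolymer run: longest run = 9, exceeds 3 ✗

Fails: GC content, homopolymer run.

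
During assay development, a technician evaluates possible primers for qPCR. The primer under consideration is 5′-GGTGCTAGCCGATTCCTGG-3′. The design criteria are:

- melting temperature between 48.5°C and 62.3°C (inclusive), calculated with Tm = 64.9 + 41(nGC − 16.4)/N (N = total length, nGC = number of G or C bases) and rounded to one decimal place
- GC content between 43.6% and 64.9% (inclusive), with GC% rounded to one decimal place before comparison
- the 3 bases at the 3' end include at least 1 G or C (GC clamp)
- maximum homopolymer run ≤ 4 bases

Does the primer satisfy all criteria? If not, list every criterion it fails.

Base counts: A=2, T=5, G=7, C=5 (length 19).
Tm: Tm = 64.9 + 41·(12 − 16.4)/19 = 55.4°C ✓
GC content: GC 12/19 = 63.2% ✓
GC clamp: 3' end TGG has 2 G/C ✓
homopolymer run: longest run = 2 ✓

Meets all criteria.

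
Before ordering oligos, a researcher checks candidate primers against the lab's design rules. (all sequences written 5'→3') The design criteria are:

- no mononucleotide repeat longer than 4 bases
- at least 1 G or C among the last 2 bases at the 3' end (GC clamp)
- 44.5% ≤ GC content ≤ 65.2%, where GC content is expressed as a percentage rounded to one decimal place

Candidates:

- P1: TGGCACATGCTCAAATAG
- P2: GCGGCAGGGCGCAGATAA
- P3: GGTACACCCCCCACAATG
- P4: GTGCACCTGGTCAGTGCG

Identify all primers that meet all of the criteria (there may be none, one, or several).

P1 (18 nt, A=6 T=4 G=4 C=4): longest run = 3 ✓; 3' end AG has 1 G/C ✓; GC 8/18 = 44.4%, outside 44.5–65.2% ✗ — fails.
P2 (18 nt, A=5 T=1 G=8 C=4): longest run = 3 ✓; 3' end AA has 0 G/C, need ≥1 ✗; GC 12/18 = 66.7%, outside 44.5–65.2% ✗ — fails.
P3 (18 nt, A=5 T=2 G=3 C=8): longest run = 6, exceeds 4 ✗; 3' end TG has 1 G/C ✓; GC 11/18 = 61.1% ✓ — fails.
P4 (18 nt, A=2 T=4 G=7 C=5): longest run = 2 ✓; 3' end CG has 2 G/C ✓; GC 12/18 = 66.7%, outside 44.5–65.2% ✗ — fails.

None of the candidates satisfy all criteria.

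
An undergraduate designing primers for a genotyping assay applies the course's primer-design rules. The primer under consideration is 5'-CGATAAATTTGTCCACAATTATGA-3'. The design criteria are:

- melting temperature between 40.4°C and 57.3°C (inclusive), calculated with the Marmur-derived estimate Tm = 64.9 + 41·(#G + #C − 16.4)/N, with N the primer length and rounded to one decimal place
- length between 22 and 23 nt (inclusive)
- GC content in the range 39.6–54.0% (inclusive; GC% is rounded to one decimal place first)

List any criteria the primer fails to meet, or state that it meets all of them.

Fails: length, GC content.

Base counts: A=9, T=8, G=3, C=4 (length 24).
Tm: Tm = 64.9 + 41·(7 − 16.4)/24 = 48.8°C ✓
length: length 24, outside 22–23 ✗
GC content: GC 7/24 = 29.2%, outside 39.6–54.0% ✗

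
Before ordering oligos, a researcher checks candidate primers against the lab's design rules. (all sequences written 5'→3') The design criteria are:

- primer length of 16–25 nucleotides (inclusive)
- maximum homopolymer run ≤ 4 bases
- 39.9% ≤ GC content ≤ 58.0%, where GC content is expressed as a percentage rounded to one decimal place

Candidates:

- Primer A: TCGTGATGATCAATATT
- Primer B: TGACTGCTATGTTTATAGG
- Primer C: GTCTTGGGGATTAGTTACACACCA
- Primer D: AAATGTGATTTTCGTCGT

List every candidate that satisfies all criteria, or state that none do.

Primer C only.

Primer A (17 nt, A=5 T=7 G=3 C=2): length 17 ✓; longest run = 2 ✓; GC 5/17 = 29.4%, outside 39.9–58.0% ✗ — fails.
Primer B (19 nt, A=4 T=8 G=5 C=2): length 19 ✓; longest run = 3 ✓; GC 7/19 = 36.8%, outside 39.9–58.0% ✗ — fails.
Primer C (24 nt, A=6 T=7 G=6 C=5): length 24 ✓; longest run = 4 ✓; GC 11/24 = 45.8% ✓ — passes.
Primer D (18 nt, A=4 T=8 G=4 C=2): length 18 ✓; longest run = 4 ✓; GC 6/18 = 33.3%, outside 39.9–58.0% ✗ — fails.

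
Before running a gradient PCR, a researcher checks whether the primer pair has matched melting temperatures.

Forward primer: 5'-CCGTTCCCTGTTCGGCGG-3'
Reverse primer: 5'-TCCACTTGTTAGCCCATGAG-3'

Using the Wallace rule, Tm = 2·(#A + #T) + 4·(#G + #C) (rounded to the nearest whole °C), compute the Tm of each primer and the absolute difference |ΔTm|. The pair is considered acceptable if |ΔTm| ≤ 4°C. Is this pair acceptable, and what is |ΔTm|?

|ΔTm| = 2°C; the pair is acceptable.

Forward: A=0 T=5 G=6 C=7 → Tm = 2·5 + 4·13 = 62°C.
Reverse: A=4 T=6 G=4 C=6 → Tm = 2·10 + 4·10 = 60°C.
|ΔTm| = |62 − 60| = 2°C, ≤ 4°C.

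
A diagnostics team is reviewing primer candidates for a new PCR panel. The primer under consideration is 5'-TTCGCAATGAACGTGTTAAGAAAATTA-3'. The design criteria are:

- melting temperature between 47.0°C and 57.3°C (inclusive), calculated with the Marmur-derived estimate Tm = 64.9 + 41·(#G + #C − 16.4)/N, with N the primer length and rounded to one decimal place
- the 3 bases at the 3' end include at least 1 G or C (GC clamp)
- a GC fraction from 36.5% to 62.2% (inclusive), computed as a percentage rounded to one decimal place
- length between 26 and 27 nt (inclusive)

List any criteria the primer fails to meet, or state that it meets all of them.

Base counts: A=11, T=8, G=5, C=3 (length 27).
Tm: Tm = 64.9 + 41·(8 − 16.4)/27 = 52.1°C ✓
GC clamp: 3' end TTA has 0 G/C, need ≥1 ✗
GC content: GC 8/27 = 29.6%, outside 36.5–62.2% ✗
length: length 27 ✓

Fails: GC clamp, GC content.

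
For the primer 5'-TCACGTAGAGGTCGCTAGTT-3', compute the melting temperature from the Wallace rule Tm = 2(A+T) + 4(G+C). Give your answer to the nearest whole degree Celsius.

60°C

Base counts: A=4, T=6, G=6, C=4 (length 20).
Tm = 2·(4+6) + 4·(6+4) = 2·10 + 4·10 = 20 + 40 = 60°C.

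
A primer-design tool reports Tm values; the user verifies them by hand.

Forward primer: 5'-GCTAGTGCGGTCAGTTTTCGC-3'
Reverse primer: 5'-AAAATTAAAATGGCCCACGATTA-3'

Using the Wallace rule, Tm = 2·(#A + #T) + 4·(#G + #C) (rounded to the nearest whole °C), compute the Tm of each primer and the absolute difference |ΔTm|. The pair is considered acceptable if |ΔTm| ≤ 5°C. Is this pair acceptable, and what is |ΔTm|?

Forward: A=2 T=7 G=7 C=5 → Tm = 2·9 + 4·12 = 66°C.
Reverse: A=11 T=5 G=3 C=4 → Tm = 2·16 + 4·7 = 60°C.
|ΔTm| = |66 − 60| = 6°C, > 5°C.

|ΔTm| = 6°C; the pair is not acceptable.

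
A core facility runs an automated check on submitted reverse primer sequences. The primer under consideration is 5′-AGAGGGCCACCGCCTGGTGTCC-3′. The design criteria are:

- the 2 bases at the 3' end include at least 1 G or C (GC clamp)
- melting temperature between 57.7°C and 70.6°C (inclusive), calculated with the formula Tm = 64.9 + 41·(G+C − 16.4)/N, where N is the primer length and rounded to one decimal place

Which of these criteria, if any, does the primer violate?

Base counts: A=3, T=3, G=8, C=8 (length 22).
GC clamp: 3' end CC has 2 G/C ✓
Tm: Tm = 64.9 + 41·(16 − 16.4)/22 = 64.2°C ✓

Meets all criteria.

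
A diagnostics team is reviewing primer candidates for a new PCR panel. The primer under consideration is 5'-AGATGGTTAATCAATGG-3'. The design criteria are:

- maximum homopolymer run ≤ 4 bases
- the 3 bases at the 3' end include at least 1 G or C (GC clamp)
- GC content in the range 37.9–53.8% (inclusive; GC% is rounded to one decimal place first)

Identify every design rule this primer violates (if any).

Fails: GC content.

Base counts: A=6, T=5, G=5, C=1 (length 17).
homopolymer run: longest run = 2 ✓
GC clamp: 3' end TGG has 2 G/C ✓
GC content: GC 6/17 = 35.3%, outside 37.9–53.8% ✗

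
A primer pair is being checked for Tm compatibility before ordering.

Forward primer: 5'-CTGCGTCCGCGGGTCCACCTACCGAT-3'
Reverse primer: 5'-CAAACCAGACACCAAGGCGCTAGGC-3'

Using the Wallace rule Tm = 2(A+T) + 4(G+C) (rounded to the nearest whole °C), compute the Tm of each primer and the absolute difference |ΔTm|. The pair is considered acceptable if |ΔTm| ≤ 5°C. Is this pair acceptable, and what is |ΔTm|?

|ΔTm| = 8°C; the pair is not acceptable.

Forward: A=3 T=5 G=7 C=11 → Tm = 2·8 + 4·18 = 88°C.
Reverse: A=9 T=1 G=6 C=9 → Tm = 2·10 + 4·15 = 80°C.
|ΔTm| = |88 − 80| = 8°C, > 5°C.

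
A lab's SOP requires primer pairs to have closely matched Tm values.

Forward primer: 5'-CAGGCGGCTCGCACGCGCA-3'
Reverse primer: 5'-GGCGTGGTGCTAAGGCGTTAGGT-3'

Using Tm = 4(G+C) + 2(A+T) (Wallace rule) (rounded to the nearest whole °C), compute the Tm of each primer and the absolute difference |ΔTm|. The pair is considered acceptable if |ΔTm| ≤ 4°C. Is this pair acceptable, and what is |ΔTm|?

|ΔTm| = 6°C; the pair is not acceptable.

Forward: A=3 T=1 G=7 C=8 → Tm = 2·4 + 4·15 = 68°C.
Reverse: A=3 T=6 G=11 C=3 → Tm = 2·9 + 4·14 = 74°C.
|ΔTm| = |68 − 74| = 6°C, > 4°C.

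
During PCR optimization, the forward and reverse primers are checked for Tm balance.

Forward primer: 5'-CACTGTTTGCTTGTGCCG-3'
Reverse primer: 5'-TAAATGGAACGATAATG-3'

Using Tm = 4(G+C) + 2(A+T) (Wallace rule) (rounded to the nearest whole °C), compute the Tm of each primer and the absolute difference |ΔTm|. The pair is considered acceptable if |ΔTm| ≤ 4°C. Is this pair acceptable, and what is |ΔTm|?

Forward: A=1 T=7 G=5 C=5 → Tm = 2·8 + 4·10 = 56°C.
Reverse: A=8 T=4 G=4 C=1 → Tm = 2·12 + 4·5 = 44°C.
|ΔTm| = |56 − 44| = 12°C, > 4°C.

|ΔTm| = 12°C; the pair is not acceptable.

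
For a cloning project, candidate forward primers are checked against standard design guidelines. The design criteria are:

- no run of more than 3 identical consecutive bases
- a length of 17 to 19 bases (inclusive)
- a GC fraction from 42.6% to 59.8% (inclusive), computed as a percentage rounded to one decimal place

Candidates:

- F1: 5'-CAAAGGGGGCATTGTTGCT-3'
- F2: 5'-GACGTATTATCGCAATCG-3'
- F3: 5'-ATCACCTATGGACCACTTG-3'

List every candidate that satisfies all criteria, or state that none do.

F1 (19 nt, A=4 T=5 G=7 C=3): longest run = 5, exceeds 3 ✗; length 19 ✓; GC 10/19 = 52.6% ✓ — fails.
F2 (18 nt, A=5 T=5 G=4 C=4): longest run = 2 ✓; length 18 ✓; GC 8/18 = 44.4% ✓ — passes.
F3 (19 nt, A=5 T=5 G=3 C=6): longest run = 2 ✓; length 19 ✓; GC 9/19 = 47.4% ✓ — passes.

F2 and F3.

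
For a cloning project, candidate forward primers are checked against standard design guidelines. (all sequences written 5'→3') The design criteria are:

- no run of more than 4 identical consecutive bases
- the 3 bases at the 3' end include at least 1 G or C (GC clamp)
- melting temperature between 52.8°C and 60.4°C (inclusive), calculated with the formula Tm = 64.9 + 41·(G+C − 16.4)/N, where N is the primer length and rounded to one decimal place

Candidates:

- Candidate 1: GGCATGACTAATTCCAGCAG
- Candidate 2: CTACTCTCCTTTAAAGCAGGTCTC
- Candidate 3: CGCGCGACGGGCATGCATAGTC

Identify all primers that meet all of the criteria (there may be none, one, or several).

Candidate 2 only.

Candidate 1 (20 nt, A=6 T=4 G=5 C=5): longest run = 2 ✓; 3' end CAG has 2 G/C ✓; Tm = 64.9 + 41·(10 − 16.4)/20 = 51.8°C, outside 52.8–60.4°C ✗ — fails.
Candidate 2 (24 nt, A=5 T=8 G=3 C=8): longest run = 3 ✓; 3' end CTC has 2 G/C ✓; Tm = 64.9 + 41·(11 − 16.4)/24 = 55.7°C ✓ — passes.
Candidate 3 (22 nt, A=4 T=3 G=8 C=7): longest run = 3 ✓; 3' end GTC has 2 G/C ✓; Tm = 64.9 + 41·(15 − 16.4)/22 = 62.3°C, outside 52.8–60.4°C ✗ — fails.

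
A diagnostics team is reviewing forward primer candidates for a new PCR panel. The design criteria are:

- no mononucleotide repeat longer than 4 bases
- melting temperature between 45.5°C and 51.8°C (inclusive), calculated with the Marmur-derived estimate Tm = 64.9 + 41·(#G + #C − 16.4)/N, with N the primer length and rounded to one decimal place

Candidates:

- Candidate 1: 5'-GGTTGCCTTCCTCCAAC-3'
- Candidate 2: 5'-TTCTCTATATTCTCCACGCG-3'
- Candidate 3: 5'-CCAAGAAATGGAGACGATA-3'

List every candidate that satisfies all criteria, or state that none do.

Candidate 1, Candidate 2 and Candidate 3.

Candidate 1 (17 nt, A=2 T=5 G=3 C=7): longest run = 2 ✓; Tm = 64.9 + 41·(10 − 16.4)/17 = 49.5°C ✓ — passes.
Candidate 2 (20 nt, A=3 T=8 G=2 C=7): longest run = 2 ✓; Tm = 64.9 + 41·(9 − 16.4)/20 = 49.7°C ✓ — passes.
Candidate 3 (19 nt, A=9 T=2 G=5 C=3): longest run = 3 ✓; Tm = 64.9 + 41·(8 − 16.4)/19 = 46.8°C ✓ — passes.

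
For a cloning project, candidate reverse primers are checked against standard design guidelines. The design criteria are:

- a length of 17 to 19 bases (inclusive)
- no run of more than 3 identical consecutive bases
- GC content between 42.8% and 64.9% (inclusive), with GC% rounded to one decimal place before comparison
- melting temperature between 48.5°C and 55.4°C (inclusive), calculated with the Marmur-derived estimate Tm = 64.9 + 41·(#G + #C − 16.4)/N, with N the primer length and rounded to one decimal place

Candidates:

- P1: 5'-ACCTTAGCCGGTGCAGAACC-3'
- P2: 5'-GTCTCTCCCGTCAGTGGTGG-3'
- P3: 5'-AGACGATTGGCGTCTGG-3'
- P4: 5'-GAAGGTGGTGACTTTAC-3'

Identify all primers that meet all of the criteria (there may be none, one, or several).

P1 (20 nt, A=5 T=3 G=5 C=7): length 20, outside 17–19 ✗; longest run = 2 ✓; GC 12/20 = 60.0% ✓; Tm = 64.9 + 41·(12 − 16.4)/20 = 55.9°C, outside 48.5–55.4°C ✗ — fails.
P2 (20 nt, A=1 T=6 G=7 C=6): length 20, outside 17–19 ✗; longest run = 3 ✓; GC 13/20 = 65.0%, outside 42.8–64.9% ✗; Tm = 64.9 + 41·(13 − 16.4)/20 = 57.9°C, outside 48.5–55.4°C ✗ — fails.
P3 (17 nt, A=3 T=4 G=7 C=3): length 17 ✓; longest run = 2 ✓; GC 10/17 = 58.8% ✓; Tm = 64.9 + 41·(10 − 16.4)/17 = 49.5°C ✓ — passes.
P4 (17 nt, A=4 T=5 G=6 C=2): length 17 ✓; longest run = 3 ✓; GC 8/17 = 47.1% ✓; Tm = 64.9 + 41·(8 − 16.4)/17 = 44.6°C, outside 48.5–55.4°C ✗ — fails.

P3 only.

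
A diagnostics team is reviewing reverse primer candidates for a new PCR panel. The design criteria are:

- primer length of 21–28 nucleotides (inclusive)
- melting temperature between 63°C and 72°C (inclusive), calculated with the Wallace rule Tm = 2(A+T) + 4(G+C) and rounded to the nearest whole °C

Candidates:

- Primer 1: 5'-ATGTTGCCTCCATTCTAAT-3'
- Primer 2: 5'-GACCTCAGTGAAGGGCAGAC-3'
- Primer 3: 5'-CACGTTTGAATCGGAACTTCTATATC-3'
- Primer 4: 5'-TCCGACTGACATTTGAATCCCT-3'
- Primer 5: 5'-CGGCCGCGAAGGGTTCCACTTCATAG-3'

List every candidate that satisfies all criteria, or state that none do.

Primer 1 (19 nt, A=4 T=8 G=2 C=5): length 19, outside 21–28 ✗; Tm = 2·12 + 4·7 = 52°C, outside 63–72°C ✗ — fails.
Primer 2 (20 nt, A=6 T=2 G=7 C=5): length 20, outside 21–28 ✗; Tm = 2·8 + 4·12 = 64°C ✓ — fails.
Primer 3 (26 nt, A=7 T=9 G=4 C=6): length 26 ✓; Tm = 2·16 + 4·10 = 72°C ✓ — passes.
Primer 4 (22 nt, A=5 T=7 G=3 C=7): length 22 ✓; Tm = 2·12 + 4·10 = 64°C ✓ — passes.
Primer 5 (26 nt, A=5 T=5 G=8 C=8): length 26 ✓; Tm = 2·10 + 4·16 = 84°C, outside 63–72°C ✗ — fails.

Primer 3 and Primer 4.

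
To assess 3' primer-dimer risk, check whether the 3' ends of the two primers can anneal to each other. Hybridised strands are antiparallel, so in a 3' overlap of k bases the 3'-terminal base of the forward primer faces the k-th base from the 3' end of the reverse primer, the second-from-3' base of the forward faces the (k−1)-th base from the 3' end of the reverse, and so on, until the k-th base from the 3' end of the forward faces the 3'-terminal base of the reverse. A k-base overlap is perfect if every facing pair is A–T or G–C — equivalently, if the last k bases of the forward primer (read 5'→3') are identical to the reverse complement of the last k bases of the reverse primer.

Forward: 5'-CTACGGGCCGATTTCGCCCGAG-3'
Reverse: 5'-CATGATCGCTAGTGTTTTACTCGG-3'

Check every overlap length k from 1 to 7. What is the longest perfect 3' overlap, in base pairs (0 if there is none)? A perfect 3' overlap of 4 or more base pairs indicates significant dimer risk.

Last 7 bases (5'→3') — forward …GCCCGAG, reverse …TACTCGG.
Reverse complement of the reverse primer's last 7 bases: CCGAGTA; its first k bases are the reverse complement of the reverse primer's last k bases, so a perfect k-base overlap needs the forward primer's last k bases to equal them.
Comparing (forward last k vs required): k=1: G vs C ✗; k=2: AG vs CC ✗; k=3: GAG vs CCG ✗; k=4: CGAG vs CCGA ✗; k=5: CCGAG vs CCGAG ✓; k=6: CCCGAG vs CCGAGT ✗; k=7: GCCCGAG vs CCGAGTA ✗.
Only k = 5 is perfect, so the longest perfect 3' overlap is 5.

Longest perfect overlap: 5 complementary base pairs; significant dimer risk (threshold 4).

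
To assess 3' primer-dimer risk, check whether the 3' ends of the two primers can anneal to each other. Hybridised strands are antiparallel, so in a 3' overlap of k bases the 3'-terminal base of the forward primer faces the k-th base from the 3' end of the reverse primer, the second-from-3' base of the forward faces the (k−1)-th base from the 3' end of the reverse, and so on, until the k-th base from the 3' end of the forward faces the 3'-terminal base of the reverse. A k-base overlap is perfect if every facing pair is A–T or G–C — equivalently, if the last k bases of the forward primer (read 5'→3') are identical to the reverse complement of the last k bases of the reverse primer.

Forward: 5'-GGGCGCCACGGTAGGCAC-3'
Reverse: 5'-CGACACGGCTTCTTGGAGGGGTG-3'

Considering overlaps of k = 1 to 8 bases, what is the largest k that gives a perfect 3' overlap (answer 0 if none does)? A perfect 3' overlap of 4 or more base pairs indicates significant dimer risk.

Longest perfect overlap: 3 complementary base pairs; below the dimer-risk threshold (threshold 4).

Last 8 bases (5'→3') — forward …GTAGGCAC, reverse …GAGGGGTG.
Reverse complement of the reverse primer's last 8 bases: CACCCCTC; its first k bases are the reverse complement of the reverse primer's last k bases, so a perfect k-base overlap needs the forward primer's last k bases to equal them.
Comparing (forward last k vs required): k=1: C vs C ✓; k=2: AC vs CA ✗; k=3: CAC vs CAC ✓; k=4: GCAC vs CACC ✗; k=5: GGCAC vs CACCC ✗; k=6: AGGCAC vs CACCCC ✗; k=7: TAGGCAC vs CACCCCT ✗; k=8: GTAGGCAC vs CACCCCTC ✗.
Perfect overlaps at k = 1, 3; the largest is 3.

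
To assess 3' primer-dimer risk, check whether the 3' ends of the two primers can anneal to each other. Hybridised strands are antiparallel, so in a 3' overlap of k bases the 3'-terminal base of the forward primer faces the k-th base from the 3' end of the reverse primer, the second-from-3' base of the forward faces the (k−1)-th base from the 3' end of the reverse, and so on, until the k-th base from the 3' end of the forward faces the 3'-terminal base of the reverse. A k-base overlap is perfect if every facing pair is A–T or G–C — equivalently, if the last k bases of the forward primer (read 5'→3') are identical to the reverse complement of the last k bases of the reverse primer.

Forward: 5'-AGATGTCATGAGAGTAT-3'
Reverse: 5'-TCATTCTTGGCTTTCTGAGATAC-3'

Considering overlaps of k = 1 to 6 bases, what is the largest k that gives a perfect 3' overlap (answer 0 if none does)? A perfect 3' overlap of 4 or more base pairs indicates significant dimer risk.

Longest perfect overlap: 4 complementary base pairs; significant dimer risk (threshold 4).

Last 6 bases (5'→3') — forward …GAGTAT, reverse …AGATAC.
Reverse complement of the reverse primer's last 6 bases: GTATCT; its first k bases are the reverse complement of the reverse primer's last k bases, so a perfect k-base overlap needs the forward primer's last k bases to equal them.
Comparing (forward last k vs required): k=1: T vs G ✗; k=2: AT vs GT ✗; k=3: TAT vs GTA ✗; k=4: GTAT vs GTAT ✓; k=5: AGTAT vs GTATC ✗; k=6: GAGTAT vs GTATCT ✗.
Only k = 4 is perfect, so the longest perfect 3' overlap is 4.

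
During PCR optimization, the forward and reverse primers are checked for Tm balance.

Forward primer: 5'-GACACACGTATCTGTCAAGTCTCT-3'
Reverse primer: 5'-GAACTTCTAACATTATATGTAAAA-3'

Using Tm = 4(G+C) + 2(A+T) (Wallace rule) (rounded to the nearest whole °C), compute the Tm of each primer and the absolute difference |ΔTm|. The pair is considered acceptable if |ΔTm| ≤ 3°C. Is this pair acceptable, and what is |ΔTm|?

|ΔTm| = 12°C; the pair is not acceptable.

Forward: A=6 T=7 G=4 C=7 → Tm = 2·13 + 4·11 = 70°C.
Reverse: A=11 T=8 G=2 C=3 → Tm = 2·19 + 4·5 = 58°C.
|ΔTm| = |70 − 58| = 12°C, > 3°C.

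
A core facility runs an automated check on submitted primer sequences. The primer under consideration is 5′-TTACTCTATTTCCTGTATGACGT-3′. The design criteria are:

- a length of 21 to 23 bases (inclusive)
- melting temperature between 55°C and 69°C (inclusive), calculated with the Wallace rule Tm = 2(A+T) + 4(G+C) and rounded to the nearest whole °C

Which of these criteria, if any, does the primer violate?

Base counts: A=4, T=11, G=3, C=5 (length 23).
length: length 23 ✓
Tm: Tm = 2·15 + 4·8 = 62°C ✓

Meets all criteria.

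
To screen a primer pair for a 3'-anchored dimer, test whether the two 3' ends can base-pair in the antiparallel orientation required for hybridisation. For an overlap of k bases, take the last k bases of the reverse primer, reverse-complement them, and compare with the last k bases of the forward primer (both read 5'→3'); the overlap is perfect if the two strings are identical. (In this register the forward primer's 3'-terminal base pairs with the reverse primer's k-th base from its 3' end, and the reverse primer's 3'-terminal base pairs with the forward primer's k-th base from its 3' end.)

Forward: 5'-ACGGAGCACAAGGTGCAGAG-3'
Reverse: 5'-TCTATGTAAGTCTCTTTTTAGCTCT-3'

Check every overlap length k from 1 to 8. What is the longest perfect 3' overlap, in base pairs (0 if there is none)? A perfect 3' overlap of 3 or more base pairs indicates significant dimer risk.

Longest perfect overlap: 4 complementary base pairs; significant dimer risk (threshold 3).

Last 8 bases (5'→3') — forward …GTGCAGAG, reverse …TTAGCTCT.
Reverse complement of the reverse primer's last 8 bases: AGAGCTAA; its first k bases are the reverse complement of the reverse primer's last k bases, so a perfect k-base overlap needs the forward primer's last k bases to equal them.
Comparing (forward last k vs required): k=1: G vs A ✗; k=2: AG vs AG ✓; k=3: GAG vs AGA ✗; k=4: AGAG vs AGAG ✓; k=5: CAGAG vs AGAGC ✗; k=6: GCAGAG vs AGAGCT ✗; k=7: TGCAGAG vs AGAGCTA ✗; k=8: GTGCAGAG vs AGAGCTAA ✗.
Perfect overlaps at k = 2, 4; the largest is 4.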